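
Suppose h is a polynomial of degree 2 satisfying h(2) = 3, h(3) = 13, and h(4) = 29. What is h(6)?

Forward differences of the values at x = 2, 3, 4:
  h  : 3  13  29
  Δ  : 10  16
  Δ^2: 6
The second differences are constant, confirming degree 2.
Interpolating (Newton forward form) and evaluating at x = 6 gives h(6) = 79.

79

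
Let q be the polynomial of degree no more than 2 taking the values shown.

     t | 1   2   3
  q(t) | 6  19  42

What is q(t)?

q(t) = 5t^2 - 2t + 3

Write q(t) = at^2 + bt + c. Substituting each data point gives a linear system:
  a + b + c = 6
  4a + 2b + c = 19
  9a + 3b + c = 42
Solving the system yields a = 5, b = -2, c = 3.
So q(t) = 5t^2 - 2t + 3.
Check: q(3) = 42. ✓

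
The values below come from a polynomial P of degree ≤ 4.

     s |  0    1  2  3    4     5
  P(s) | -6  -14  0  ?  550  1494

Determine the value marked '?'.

On equispaced nodes a degree-4 polynomial has vanishing fifth forward difference, so
  - P(0) + 5·P(1) - 10·P(2) + 10·P(3) - 5·P(4) + P(5) = 0.
Substituting the known values and solving for P(3):
  10·P(3) = 1320
  P(3) = 132.

132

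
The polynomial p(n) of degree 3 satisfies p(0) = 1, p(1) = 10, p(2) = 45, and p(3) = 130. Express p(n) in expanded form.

Write p(n) = an^3 + bn^2 + cn + d. Substituting each data point gives a linear system:
  d = 1
  a + b + c + d = 10
  8a + 4b + 2c + d = 45
  27a + 9b + 3c + d = 130
Solving the system yields a = 4, b = 1, c = 4, d = 1.
So p(n) = 4n^3 + n^2 + 4n + 1.
Check: p(0) = 1. ✓

p(n) = 4n^3 + n^2 + 4n + 1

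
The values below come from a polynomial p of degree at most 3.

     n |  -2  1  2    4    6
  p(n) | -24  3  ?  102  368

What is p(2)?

The 4 known points determine the degree-3 polynomial uniquely.
Write p(n) = an^3 + bn^2 + cn + d. Substituting each data point gives a linear system:
  -8a + 4b - 2c + d = -24
  a + b + c + d = 3
  64a + 16b + 4c + d = 102
  216a + 36b + 6c + d = 368
Solving the system yields a = 2, b = -2, c = 1, d = 2.
So p(n) = 2n³ - 2n² + n + 2.
Then p(2) = 12.

12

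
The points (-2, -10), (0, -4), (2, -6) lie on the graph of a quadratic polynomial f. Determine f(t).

f(t) = -t^2 + t - 4

Write f(t) = at^2 + bt + c. Substituting each data point gives a linear system:
  4a - 2b + c = -10
  c = -4
  4a + 2b + c = -6
Solving the system yields a = -1, b = 1, c = -4.
So f(t) = -t^2 + t - 4.
Check: f(-2) = -10. ✓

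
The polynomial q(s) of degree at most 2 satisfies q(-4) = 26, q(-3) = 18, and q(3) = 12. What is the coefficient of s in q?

-1

Write q(s) = as^2 + bs + c. Substituting each data point gives a linear system:
  16a - 4b + c = 26
  9a - 3b + c = 18
  9a + 3b + c = 12
Solving the system yields a = 1, b = -1, c = 6.
So q(s) = s^2 - s + 6.
The coefficient of s is -1.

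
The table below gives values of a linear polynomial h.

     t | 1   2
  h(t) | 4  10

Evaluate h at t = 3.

16

Write h(t) = at + b. Substituting each data point gives a linear system:
  a + b = 4
  2a + b = 10
Solving the system yields a = 6, b = -2.
So h(t) = 6t - 2.
Then h(3) = 16.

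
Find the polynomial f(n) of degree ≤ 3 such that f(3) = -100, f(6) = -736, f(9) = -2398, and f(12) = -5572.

Write f(n) = an^3 + bn^2 + cn + d. Substituting each data point gives a linear system:
  27a + 9b + 3c + d = -100
  216a + 36b + 6c + d = -736
  729a + 81b + 9c + d = -2398
  1728a + 144b + 12c + d = -5572
Solving the system yields a = -3, b = -3, c = 4, d = -4.
So f(n) = -3n^3 - 3n^2 + 4n - 4.
Check: f(6) = -736. ✓

f(n) = -3n^3 - 3n^2 + 4n - 4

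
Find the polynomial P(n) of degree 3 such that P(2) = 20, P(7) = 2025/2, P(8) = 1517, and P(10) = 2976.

Write P(n) = an^3 + bn^2 + cn + d. Substituting each data point gives a linear system:
  8a + 4b + 2c + d = 20
  343a + 49b + 7c + d = 2025/2
  512a + 64b + 8c + d = 1517
  1000a + 100b + 10c + d = 2976
Solving the system yields a = 3, b = 0, c = -5/2, d = 1.
So P(n) = 3n^3 - (5/2)n + 1.
Check: P(7) = 2025/2. ✓

P(n) = 3n^3 - (5/2)n + 1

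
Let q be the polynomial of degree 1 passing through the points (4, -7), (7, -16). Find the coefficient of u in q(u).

Write q(u) = au + b. Substituting each data point gives a linear system:
  4a + b = -7
  7a + b = -16
Solving the system yields a = -3, b = 5.
So q(u) = -3u + 5.
The leading coefficient is -3.

-3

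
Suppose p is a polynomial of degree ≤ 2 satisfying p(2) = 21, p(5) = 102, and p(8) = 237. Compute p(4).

Using the Lagrange interpolation formula with nodes 2, 5, 8:
  L_0(n) = (n - 5)(n - 8) / 18
  L_1(n) = (n - 2)(n - 8) / -9
  L_2(n) = (n - 2)(n - 5) / 18
Then p(n) = 21·L_0(n) + 102·L_1(n) + 237·L_2(n).
Expanding and collecting terms gives p(n) = 3n² + 6n - 3.
Evaluating at n = 4: p(4) = 69.

69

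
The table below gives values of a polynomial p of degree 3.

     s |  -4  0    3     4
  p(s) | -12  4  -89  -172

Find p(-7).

Write p(s) = as^3 + bs^2 + cs + d. Substituting each data point gives a linear system:
  -64a + 16b - 4c + d = -12
  d = 4
  27a + 9b + 3c + d = -89
  64a + 16b + 4c + d = -172
Solving the system yields a = -1, b = -6, c = -4, d = 4.
So p(s) = -s^3 - 6s^2 - 4s + 4.
Then p(-7) = 81.

81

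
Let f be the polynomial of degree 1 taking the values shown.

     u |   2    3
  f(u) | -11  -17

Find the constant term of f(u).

1

Write f(u) = au + b. Substituting each data point gives a linear system:
  2a + b = -11
  3a + b = -17
Solving the system yields a = -6, b = 1.
So f(u) = -6u + 1.
The constant term is 1.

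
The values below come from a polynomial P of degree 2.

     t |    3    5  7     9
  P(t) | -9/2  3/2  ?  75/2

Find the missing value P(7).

The 3 known points determine the degree-2 polynomial uniquely.
Write P(t) = at^2 + bt + c. Substituting each data point gives a linear system:
  9a + 3b + c = -9/2
  25a + 5b + c = 3/2
  81a + 9b + c = 75/2
Solving the system yields a = 1, b = -5, c = 3/2.
So P(t) = t² - 5t + 3/2.
Then P(7) = 31/2.

31/2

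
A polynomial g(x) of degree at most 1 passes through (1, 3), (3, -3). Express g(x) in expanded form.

g(x) = -3x + 6

Write g(x) = ax + b. Substituting each data point gives a linear system:
  a + b = 3
  3a + b = -3
Solving the system yields a = -3, b = 6.
So g(x) = -3x + 6.
Check: g(1) = 3. ✓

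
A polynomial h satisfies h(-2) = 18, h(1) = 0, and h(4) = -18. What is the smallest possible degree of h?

1

Forward differences of the values at n = -2, 1, 4:
  h  : 18  0  -18
  Δ  : -18  -18
  Δ^2: 0
The first differences are constant (-18) and nonzero, while all higher differences vanish, so the minimal degree is 1.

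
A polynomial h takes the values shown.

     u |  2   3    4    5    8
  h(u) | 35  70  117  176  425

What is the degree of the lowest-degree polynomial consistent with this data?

2

Divided differences on the nodes 2, 3, 4, 5, 8:
  order 0: 35  70  117  176  425
  order 1: 35  47  59  83
  order 2: 6  6  6
  order 3: 0  0
  order 4: 0
The order-2 divided differences are all 6 (nonzero) and every higher order vanishes, so the data lies on a polynomial of degree exactly 2.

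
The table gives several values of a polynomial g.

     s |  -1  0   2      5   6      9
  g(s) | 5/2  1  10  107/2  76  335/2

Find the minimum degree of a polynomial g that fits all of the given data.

Divided differences on the nodes -1, 0, 2, 5, 6, 9:
  order 0: 5/2  1  10  107/2  76  335/2
  order 1: -3/2  9/2  29/2  45/2  61/2
  order 2: 2  2  2  2
  order 3: 0  0  0
  order 4: 0  0
  order 5: 0
The order-2 divided differences are all 2 (nonzero) and every higher order vanishes, so the data lies on a polynomial of degree exactly 2.

2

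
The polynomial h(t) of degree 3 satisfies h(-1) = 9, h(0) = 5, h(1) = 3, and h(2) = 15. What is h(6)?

443

Write h(t) = at^3 + bt^2 + ct + d. Substituting each data point gives a linear system:
  -a + b - c + d = 9
  d = 5
  a + b + c + d = 3
  8a + 4b + 2c + d = 15
Solving the system yields a = 2, b = 1, c = -5, d = 5.
So h(t) = 2t^3 + t^2 - 5t + 5.
Then h(6) = 443.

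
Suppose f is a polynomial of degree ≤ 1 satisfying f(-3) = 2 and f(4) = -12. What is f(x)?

Write f(x) = ax + b. Substituting each data point gives a linear system:
  -3a + b = 2
  4a + b = -12
Solving the system yields a = -2, b = -4.
So f(x) = -2x - 4.
Check: f(4) = -12. ✓

f(x) = -2x - 4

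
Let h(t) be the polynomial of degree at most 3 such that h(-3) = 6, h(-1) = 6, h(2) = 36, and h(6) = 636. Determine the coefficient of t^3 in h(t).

2

Write h(t) = at^3 + bt^2 + ct + d. Substituting each data point gives a linear system:
  -27a + 9b - 3c + d = 6
  -a + b - c + d = 6
  8a + 4b + 2c + d = 36
  216a + 36b + 6c + d = 636
Solving the system yields a = 2, b = 6, c = -2, d = 0.
So h(t) = 2t³ + 6t² - 2t.
The leading coefficient is 2.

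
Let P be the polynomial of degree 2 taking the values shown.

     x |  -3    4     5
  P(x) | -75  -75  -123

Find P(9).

Write P(x) = ax^2 + bx + c. Substituting each data point gives a linear system:
  9a - 3b + c = -75
  16a + 4b + c = -75
  25a + 5b + c = -123
Solving the system yields a = -6, b = 6, c = -3.
So P(x) = -6x^2 + 6x - 3.
Then P(9) = -435.

-435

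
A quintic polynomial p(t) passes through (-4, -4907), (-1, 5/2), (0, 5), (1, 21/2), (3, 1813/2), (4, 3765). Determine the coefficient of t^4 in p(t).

-5/2

Write p(t) = at^5 + bt^4 + ct^3 + dt^2 + et + k. Substituting each data point gives a linear system:
  -1024a + 256b - 64c + 16d - 4e + k = -4907
  -a + b - c + d - e + k = 5/2
  k = 5
  a + b + c + d + e + k = 21/2
  243a + 81b + 27c + 9d + 3e + k = 1813/2
  1024a + 256b + 64c + 16d + 4e + k = 3765
Solving the system yields a = 4, b = -5/2, c = 4, d = 4, e = -4, k = 5.
So p(t) = 4t⁵ - (5/2)t⁴ + 4t³ + 4t² - 4t + 5.
The coefficient of t^4 is -5/2.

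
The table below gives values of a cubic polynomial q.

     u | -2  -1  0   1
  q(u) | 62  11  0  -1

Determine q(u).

Using the Lagrange interpolation formula with nodes -2, -1, 0, 1:
  L_0(u) = (u + 1)u(u - 1) / -6
  L_1(u) = (u + 2)u(u - 1) / 2
  L_2(u) = (u + 2)(u + 1)(u - 1) / -2
  L_3(u) = (u + 2)(u + 1)u / 6
Then q(u) = 62·L_0(u) + 11·L_1(u) + 0·L_2(u) - 1·L_3(u).
Expanding and collecting terms gives q(u) = -5u^3 + 5u^2 - u.
Check: q(-1) = 11. ✓

q(u) = -5u^3 + 5u^2 - u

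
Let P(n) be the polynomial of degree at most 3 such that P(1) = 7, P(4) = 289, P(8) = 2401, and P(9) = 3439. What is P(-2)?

Write P(n) = an^3 + bn^2 + cn + d. Substituting each data point gives a linear system:
  a + b + c + d = 7
  64a + 16b + 4c + d = 289
  512a + 64b + 8c + d = 2401
  729a + 81b + 9c + d = 3439
Solving the system yields a = 5, b = -3, c = 4, d = 1.
So P(n) = 5n^3 - 3n^2 + 4n + 1.
Then P(-2) = -59.

-59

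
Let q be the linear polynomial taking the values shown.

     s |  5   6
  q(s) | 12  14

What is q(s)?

Write q(s) = as + b. Substituting each data point gives a linear system:
  5a + b = 12
  6a + b = 14
Solving the system yields a = 2, b = 2.
So q(s) = 2s + 2.
Check: q(6) = 14. ✓

q(s) = 2s + 2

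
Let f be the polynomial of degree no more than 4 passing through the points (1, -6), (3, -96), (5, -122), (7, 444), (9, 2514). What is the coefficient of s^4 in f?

Write f(s) = as^4 + bs^3 + cs^2 + ds + e. Substituting each data point gives a linear system:
  a + b + c + d + e = -6
  81a + 27b + 9c + 3d + e = -96
  625a + 125b + 25c + 5d + e = -122
  2401a + 343b + 49c + 7d + e = 444
  6561a + 729b + 81c + 9d + e = 2514
Solving the system yields a = 1, b = -5, c = -5, d = 0, e = 3.
So f(s) = s^4 - 5s^3 - 5s^2 + 3.
The leading coefficient is 1.

1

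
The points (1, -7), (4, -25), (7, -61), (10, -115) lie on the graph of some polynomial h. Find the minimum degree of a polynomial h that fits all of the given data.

Forward differences of the values at s = 1, 4, 7, 10:
  h  : -7  -25  -61  -115
  Δ  : -18  -36  -54
  Δ^2: -18  -18
  Δ^3: 0
The second differences are constant (-18) and nonzero, while all higher differences vanish, so the minimal degree is 2.

2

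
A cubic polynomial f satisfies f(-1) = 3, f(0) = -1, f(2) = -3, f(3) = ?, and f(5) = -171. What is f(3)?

The 4 known points determine the degree-3 polynomial uniquely.
Write f(u) = au^3 + bu^2 + cu + d. Substituting each data point gives a linear system:
  -a + b - c + d = 3
  d = -1
  8a + 4b + 2c + d = -3
  125a + 25b + 5c + d = -171
Solving the system yields a = -2, b = 3, c = 1, d = -1.
So f(u) = -2u^3 + 3u^2 + u - 1.
Then f(3) = -25.

-25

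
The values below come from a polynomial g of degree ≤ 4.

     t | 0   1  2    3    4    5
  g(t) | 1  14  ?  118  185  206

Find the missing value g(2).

53

On equispaced nodes a degree-4 polynomial has vanishing fifth forward difference, so
  - g(0) + 5·g(1) - 10·g(2) + 10·g(3) - 5·g(4) + g(5) = 0.
Substituting the known values and solving for g(2):
  -10·g(2) = -530
  g(2) = 53.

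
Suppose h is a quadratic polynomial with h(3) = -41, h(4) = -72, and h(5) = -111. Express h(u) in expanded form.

h(u) = -4u^2 - 3u + 4

Using the Lagrange interpolation formula with nodes 3, 4, 5:
  L_0(u) = (u - 4)(u - 5) / 2
  L_1(u) = (u - 3)(u - 5) / -1
  L_2(u) = (u - 3)(u - 4) / 2
Then h(u) = -41·L_0(u) - 72·L_1(u) - 111·L_2(u).
Expanding and collecting terms gives h(u) = -4u^2 - 3u + 4.
Check: h(4) = -72. ✓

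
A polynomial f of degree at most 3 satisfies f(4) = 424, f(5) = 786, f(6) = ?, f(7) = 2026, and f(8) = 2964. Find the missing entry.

The 4 known points determine the degree-3 polynomial uniquely.
Write f(u) = au^3 + bu^2 + cu + d. Substituting each data point gives a linear system:
  64a + 16b + 4c + d = 424
  125a + 25b + 5c + d = 786
  343a + 49b + 7c + d = 2026
  512a + 64b + 8c + d = 2964
Solving the system yields a = 5, b = 6, c = 3, d = -4.
So f(u) = 5u^3 + 6u^2 + 3u - 4.
Then f(6) = 1310.

1310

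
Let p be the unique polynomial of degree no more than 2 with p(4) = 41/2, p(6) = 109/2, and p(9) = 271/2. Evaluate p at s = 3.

19/2

Using the Lagrange interpolation formula with nodes 4, 6, 9:
  L_0(s) = (s - 6)(s - 9) / 10
  L_1(s) = (s - 4)(s - 9) / -6
  L_2(s) = (s - 4)(s - 6) / 15
Then p(s) = 41/2·L_0(s) + 109/2·L_1(s) + 271/2·L_2(s).
Expanding and collecting terms gives p(s) = 2s^2 - 3s + 1/2.
Evaluating at s = 3: p(3) = 19/2.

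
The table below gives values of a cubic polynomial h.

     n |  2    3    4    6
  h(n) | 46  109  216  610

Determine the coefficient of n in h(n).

Write h(n) = an^3 + bn^2 + cn + d. Substituting each data point gives a linear system:
  8a + 4b + 2c + d = 46
  27a + 9b + 3c + d = 109
  64a + 16b + 4c + d = 216
  216a + 36b + 6c + d = 610
Solving the system yields a = 2, b = 4, c = 5, d = 4.
So h(n) = 2n³ + 4n² + 5n + 4.
The coefficient of n is 5.

5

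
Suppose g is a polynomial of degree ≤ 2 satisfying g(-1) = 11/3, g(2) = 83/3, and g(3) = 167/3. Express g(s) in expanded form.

g(s) = 5s^2 + 3s + 5/3

Write g(s) = as^2 + bs + c. Substituting each data point gives a linear system:
  a - b + c = 11/3
  4a + 2b + c = 83/3
  9a + 3b + c = 167/3
Solving the system yields a = 5, b = 3, c = 5/3.
So g(s) = 5s² + 3s + 5/3.
Check: g(3) = 167/3. ✓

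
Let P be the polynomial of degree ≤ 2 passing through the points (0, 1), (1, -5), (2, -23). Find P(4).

Forward differences of the values at u = 0, 1, 2:
  P  : 1  -5  -23
  Δ  : -6  -18
  Δ^2: -12
The second differences are constant, confirming degree 2.
Interpolating (Newton forward form) and evaluating at u = 4 gives P(4) = -95.

-95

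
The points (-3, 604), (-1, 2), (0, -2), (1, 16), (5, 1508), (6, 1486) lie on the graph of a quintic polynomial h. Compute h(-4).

Using the Lagrange interpolation formula with nodes -3, -1, 0, 1, 5, 6:
  L_0(t) = (t + 1)t(t - 1)(t - 5)(t - 6) / -1728
  L_1(t) = (t + 3)t(t - 1)(t - 5)(t - 6) / 168
  L_2(t) = (t + 3)(t + 1)(t - 1)(t - 5)(t - 6) / -90
  L_3(t) = (t + 3)(t + 1)t(t - 5)(t - 6) / 160
  L_4(t) = (t + 3)(t + 1)t(t - 1)(t - 6) / -960
  L_5(t) = (t + 3)(t + 1)t(t - 1)(t - 5) / 1890
Then h(t) = 604·L_0(t) + 2·L_1(t) - 2·L_2(t) + 16·L_3(t) + 1508·L_4(t) + 1486·L_5(t).
Expanding and collecting terms gives h(t) = -t⁵ + 6t⁴ + 6t³ + 5t² + 2t - 2.
Evaluating at t = -4: h(-4) = 2246.

2246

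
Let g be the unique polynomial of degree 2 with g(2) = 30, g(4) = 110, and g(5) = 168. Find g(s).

g(s) = 6s^2 + 4s - 2

Using the Lagrange interpolation formula with nodes 2, 4, 5:
  L_0(s) = (s - 4)(s - 5) / 6
  L_1(s) = (s - 2)(s - 5) / -2
  L_2(s) = (s - 2)(s - 4) / 3
Then g(s) = 30·L_0(s) + 110·L_1(s) + 168·L_2(s).
Expanding and collecting terms gives g(s) = 6s^2 + 4s - 2.
Check: g(5) = 168. ✓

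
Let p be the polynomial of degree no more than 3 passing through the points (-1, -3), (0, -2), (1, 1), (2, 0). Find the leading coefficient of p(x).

-1

Write p(x) = ax^3 + bx^2 + cx + d. Substituting each data point gives a linear system:
  -a + b - c + d = -3
  d = -2
  a + b + c + d = 1
  8a + 4b + 2c + d = 0
Solving the system yields a = -1, b = 1, c = 3, d = -2.
So p(x) = -x^3 + x^2 + 3x - 2.
The leading coefficient is -1.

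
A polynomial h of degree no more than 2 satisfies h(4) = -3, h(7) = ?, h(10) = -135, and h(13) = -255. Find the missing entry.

On equispaced nodes a degree-2 polynomial has vanishing third forward difference, so
  - h(4) + 3·h(7) - 3·h(10) + h(13) = 0.
Substituting the known values and solving for h(7):
  3·h(7) = -153
  h(7) = -51.

-51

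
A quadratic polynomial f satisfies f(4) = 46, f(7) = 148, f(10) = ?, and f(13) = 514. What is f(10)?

On equispaced nodes a degree-2 polynomial has vanishing third forward difference, so
  - f(4) + 3·f(7) - 3·f(10) + f(13) = 0.
Substituting the known values and solving for f(10):
  -3·f(10) = -912
  f(10) = 304.

304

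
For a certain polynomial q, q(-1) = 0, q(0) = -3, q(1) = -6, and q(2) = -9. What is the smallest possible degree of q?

Forward differences of the values at x = -1, 0, 1, 2:
  q  : 0  -3  -6  -9
  Δ  : -3  -3  -3
  Δ^2: 0  0
  Δ^3: 0
The first differences are constant (-3) and nonzero, while all higher differences vanish, so the minimal degree is 1.

1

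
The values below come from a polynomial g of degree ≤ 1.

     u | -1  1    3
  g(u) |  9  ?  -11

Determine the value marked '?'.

On equispaced nodes a degree-1 polynomial has vanishing second forward difference, so
  g(-1) - 2·g(1) + g(3) = 0.
Substituting the known values and solving for g(1):
  -2·g(1) = 2
  g(1) = -1.

-1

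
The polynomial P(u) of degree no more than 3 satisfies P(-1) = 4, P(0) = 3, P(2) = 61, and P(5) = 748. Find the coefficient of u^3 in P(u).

5

Write P(u) = au^3 + bu^2 + cu + d. Substituting each data point gives a linear system:
  -a + b - c + d = 4
  d = 3
  8a + 4b + 2c + d = 61
  125a + 25b + 5c + d = 748
Solving the system yields a = 5, b = 5, c = -1, d = 3.
So P(u) = 5u³ + 5u² - u + 3.
The leading coefficient is 5.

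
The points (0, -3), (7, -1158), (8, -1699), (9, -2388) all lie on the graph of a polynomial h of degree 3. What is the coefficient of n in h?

-4

Write h(n) = an^3 + bn^2 + cn + d. Substituting each data point gives a linear system:
  d = -3
  343a + 49b + 7c + d = -1158
  512a + 64b + 8c + d = -1699
  729a + 81b + 9c + d = -2388
Solving the system yields a = -3, b = -2, c = -4, d = -3.
So h(n) = -3n^3 - 2n^2 - 4n - 3.
The coefficient of n is -4.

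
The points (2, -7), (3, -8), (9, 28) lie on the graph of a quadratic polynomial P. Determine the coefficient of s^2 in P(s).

1

Write P(s) = as^2 + bs + c. Substituting each data point gives a linear system:
  4a + 2b + c = -7
  9a + 3b + c = -8
  81a + 9b + c = 28
Solving the system yields a = 1, b = -6, c = 1.
So P(s) = s² - 6s + 1.
The leading coefficient is 1.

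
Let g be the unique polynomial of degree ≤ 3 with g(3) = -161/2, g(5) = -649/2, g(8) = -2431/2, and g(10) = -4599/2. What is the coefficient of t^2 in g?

Write g(t) = at^3 + bt^2 + ct + d. Substituting each data point gives a linear system:
  27a + 9b + 3c + d = -161/2
  125a + 25b + 5c + d = -649/2
  512a + 64b + 8c + d = -2431/2
  1000a + 100b + 10c + d = -4599/2
Solving the system yields a = -2, b = -3, c = 0, d = 1/2.
So g(t) = -2t^3 - 3t^2 + 1/2.
The coefficient of t^2 is -3.

-3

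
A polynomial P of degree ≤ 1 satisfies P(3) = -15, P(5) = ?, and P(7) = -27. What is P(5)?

-21

The 2 known points determine the degree-1 polynomial uniquely.
Write P(s) = as + b. Substituting each data point gives a linear system:
  3a + b = -15
  7a + b = -27
Solving the system yields a = -3, b = -6.
So P(s) = -3s - 6.
Then P(5) = -21.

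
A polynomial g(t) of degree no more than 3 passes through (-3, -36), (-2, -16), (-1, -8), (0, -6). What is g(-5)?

Write g(t) = at^3 + bt^2 + ct + d. Substituting each data point gives a linear system:
  -27a + 9b - 3c + d = -36
  -8a + 4b - 2c + d = -16
  -a + b - c + d = -8
  d = -6
Solving the system yields a = 1, b = 0, c = 1, d = -6.
So g(t) = t^3 + t - 6.
Then g(-5) = -136.

-136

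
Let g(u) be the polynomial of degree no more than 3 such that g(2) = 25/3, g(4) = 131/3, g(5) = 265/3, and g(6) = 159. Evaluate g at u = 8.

1207/3

Using the Lagrange interpolation formula with nodes 2, 4, 5, 6:
  L_0(u) = (u - 4)(u - 5)(u - 6) / -24
  L_1(u) = (u - 2)(u - 5)(u - 6) / 4
  L_2(u) = (u - 2)(u - 4)(u - 6) / -3
  L_3(u) = (u - 2)(u - 4)(u - 5) / 8
Then g(u) = 25/3·L_0(u) + 131/3·L_1(u) + 265/3·L_2(u) + 159·L_3(u).
Expanding and collecting terms gives g(u) = u³ - 2u² + (5/3)u + 5.
Evaluating at u = 8: g(8) = 1207/3.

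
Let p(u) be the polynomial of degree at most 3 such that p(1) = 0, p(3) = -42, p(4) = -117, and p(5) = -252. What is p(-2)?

Write p(u) = au^3 + bu^2 + cu + d. Substituting each data point gives a linear system:
  a + b + c + d = 0
  27a + 9b + 3c + d = -42
  64a + 16b + 4c + d = -117
  125a + 25b + 5c + d = -252
Solving the system yields a = -3, b = 6, c = -6, d = 3.
So p(u) = -3u³ + 6u² - 6u + 3.
Then p(-2) = 63.

63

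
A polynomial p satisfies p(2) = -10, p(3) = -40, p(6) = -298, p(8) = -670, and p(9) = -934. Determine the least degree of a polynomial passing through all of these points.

Divided differences on the nodes 2, 3, 6, 8, 9:
  order 0: -10  -40  -298  -670  -934
  order 1: -30  -86  -186  -264
  order 2: -14  -20  -26
  order 3: -1  -1
  order 4: 0
The order-3 divided differences are all -1 (nonzero) and every higher order vanishes, so the data lies on a polynomial of degree exactly 3.

3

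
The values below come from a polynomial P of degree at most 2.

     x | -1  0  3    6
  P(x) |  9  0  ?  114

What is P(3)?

The 3 known points determine the degree-2 polynomial uniquely.
Write P(x) = ax^2 + bx + c. Substituting each data point gives a linear system:
  a - b + c = 9
  c = 0
  36a + 6b + c = 114
Solving the system yields a = 4, b = -5, c = 0.
So P(x) = 4x^2 - 5x.
Then P(3) = 21.

21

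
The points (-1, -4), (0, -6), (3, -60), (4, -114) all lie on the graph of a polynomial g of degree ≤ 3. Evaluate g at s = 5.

Write g(s) = as^3 + bs^2 + cs + d. Substituting each data point gives a linear system:
  -a + b - c + d = -4
  d = -6
  27a + 9b + 3c + d = -60
  64a + 16b + 4c + d = -114
Solving the system yields a = -1, b = -2, c = -3, d = -6.
So g(s) = -s³ - 2s² - 3s - 6.
Then g(5) = -196.

-196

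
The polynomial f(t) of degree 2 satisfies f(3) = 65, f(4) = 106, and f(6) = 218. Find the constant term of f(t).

2

Write f(t) = at^2 + bt + c. Substituting each data point gives a linear system:
  9a + 3b + c = 65
  16a + 4b + c = 106
  36a + 6b + c = 218
Solving the system yields a = 5, b = 6, c = 2.
So f(t) = 5t^2 + 6t + 2.
The constant term is 2.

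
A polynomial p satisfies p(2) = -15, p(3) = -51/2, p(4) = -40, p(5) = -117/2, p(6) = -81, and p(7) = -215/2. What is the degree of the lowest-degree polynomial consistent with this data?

Forward differences of the values at t = 2, 3, 4, 5, 6, 7:
  p  : -15  -51/2  -40  -117/2  -81  -215/2
  Δ  : -21/2  -29/2  -37/2  -45/2  -53/2
  Δ^2: -4  -4  -4  -4
  Δ^3: 0  0  0
  Δ^4: 0  0
  Δ^5: 0
The second differences are constant (-4) and nonzero, while all higher differences vanish, so the minimal degree is 2.

2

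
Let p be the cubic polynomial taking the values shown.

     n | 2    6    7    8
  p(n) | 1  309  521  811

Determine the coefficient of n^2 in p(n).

Write p(n) = an^3 + bn^2 + cn + d. Substituting each data point gives a linear system:
  8a + 4b + 2c + d = 1
  216a + 36b + 6c + d = 309
  343a + 49b + 7c + d = 521
  512a + 64b + 8c + d = 811
Solving the system yields a = 2, b = -3, c = -3, d = 3.
So p(n) = 2n^3 - 3n^2 - 3n + 3.
The coefficient of n^2 is -3.

-3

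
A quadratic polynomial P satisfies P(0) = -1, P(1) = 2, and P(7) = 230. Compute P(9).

386

Write P(u) = au^2 + bu + c. Substituting each data point gives a linear system:
  c = -1
  a + b + c = 2
  49a + 7b + c = 230
Solving the system yields a = 5, b = -2, c = -1.
So P(u) = 5u² - 2u - 1.
Then P(9) = 386.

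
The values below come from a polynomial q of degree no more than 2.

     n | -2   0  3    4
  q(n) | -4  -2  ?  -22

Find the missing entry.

The 3 known points determine the degree-2 polynomial uniquely.
Write q(n) = an^2 + bn + c. Substituting each data point gives a linear system:
  4a - 2b + c = -4
  c = -2
  16a + 4b + c = -22
Solving the system yields a = -1, b = -1, c = -2.
So q(n) = -n^2 - n - 2.
Then q(3) = -14.

-14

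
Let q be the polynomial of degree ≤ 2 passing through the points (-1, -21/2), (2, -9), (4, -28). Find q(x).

q(x) = -2x^2 + (5/2)x - 6

Write q(x) = ax^2 + bx + c. Substituting each data point gives a linear system:
  a - b + c = -21/2
  4a + 2b + c = -9
  16a + 4b + c = -28
Solving the system yields a = -2, b = 5/2, c = -6.
So q(x) = -2x^2 + (5/2)x - 6.
Check: q(4) = -28. ✓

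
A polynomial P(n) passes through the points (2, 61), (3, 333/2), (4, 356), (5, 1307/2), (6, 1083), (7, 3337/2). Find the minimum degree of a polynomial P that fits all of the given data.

3

Forward differences of the values at n = 2, 3, 4, 5, 6, 7:
  P  : 61  333/2  356  1307/2  1083  3337/2
  Δ  : 211/2  379/2  595/2  859/2  1171/2
  Δ^2: 84  108  132  156
  Δ^3: 24  24  24
  Δ^4: 0  0
  Δ^5: 0
The third differences are constant (24) and nonzero, while all higher differences vanish, so the minimal degree is 3.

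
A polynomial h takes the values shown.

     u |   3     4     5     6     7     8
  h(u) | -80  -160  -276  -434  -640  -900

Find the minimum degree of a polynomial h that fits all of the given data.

3

Forward differences of the values at u = 3, 4, 5, 6, 7, 8:
  h  : -80  -160  -276  -434  -640  -900
  Δ  : -80  -116  -158  -206  -260
  Δ^2: -36  -42  -48  -54
  Δ^3: -6  -6  -6
  Δ^4: 0  0
  Δ^5: 0
The third differences are constant (-6) and nonzero, while all higher differences vanish, so the minimal degree is 3.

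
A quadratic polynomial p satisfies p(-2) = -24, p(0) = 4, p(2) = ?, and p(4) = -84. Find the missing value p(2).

-16

The 3 known points determine the degree-2 polynomial uniquely.
Write p(t) = at^2 + bt + c. Substituting each data point gives a linear system:
  4a - 2b + c = -24
  c = 4
  16a + 4b + c = -84
Solving the system yields a = -6, b = 2, c = 4.
So p(t) = -6t² + 2t + 4.
Then p(2) = -16.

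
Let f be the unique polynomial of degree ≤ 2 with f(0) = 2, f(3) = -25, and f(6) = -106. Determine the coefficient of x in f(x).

0

Write f(x) = ax^2 + bx + c. Substituting each data point gives a linear system:
  c = 2
  9a + 3b + c = -25
  36a + 6b + c = -106
Solving the system yields a = -3, b = 0, c = 2.
So f(x) = -3x^2 + 2.
The coefficient of x is 0.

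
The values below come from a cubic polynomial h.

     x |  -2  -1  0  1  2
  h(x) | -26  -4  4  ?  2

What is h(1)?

On equispaced nodes a degree-3 polynomial has vanishing fourth forward difference, so
  h(-2) - 4·h(-1) + 6·h(0) - 4·h(1) + h(2) = 0.
Substituting the known values and solving for h(1):
  -4·h(1) = -16
  h(1) = 4.

4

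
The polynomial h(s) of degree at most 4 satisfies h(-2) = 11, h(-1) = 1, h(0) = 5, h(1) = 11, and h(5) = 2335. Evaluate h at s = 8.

14221

Write h(s) = as^4 + bs^3 + cs^2 + ds + e. Substituting each data point gives a linear system:
  16a - 8b + 4c - 2d + e = 11
  a - b + c - d + e = 1
  e = 5
  a + b + c + d + e = 11
  625a + 125b + 25c + 5d + e = 2335
Solving the system yields a = 3, b = 4, c = -2, d = 1, e = 5.
So h(s) = 3s⁴ + 4s³ - 2s² + s + 5.
Then h(8) = 14221.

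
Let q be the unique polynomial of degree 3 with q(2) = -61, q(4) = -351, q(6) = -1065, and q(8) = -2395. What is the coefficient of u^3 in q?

Write q(u) = au^3 + bu^2 + cu + d. Substituting each data point gives a linear system:
  8a + 4b + 2c + d = -61
  64a + 16b + 4c + d = -351
  216a + 36b + 6c + d = -1065
  512a + 64b + 8c + d = -2395
Solving the system yields a = -4, b = -5, c = -3, d = -3.
So q(u) = -4u^3 - 5u^2 - 3u - 3.
The leading coefficient is -4.

-4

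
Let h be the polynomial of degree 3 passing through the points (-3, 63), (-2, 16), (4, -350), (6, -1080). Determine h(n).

h(n) = -4n^3 - 6n^2 - n + 6

Write h(n) = an^3 + bn^2 + cn + d. Substituting each data point gives a linear system:
  -27a + 9b - 3c + d = 63
  -8a + 4b - 2c + d = 16
  64a + 16b + 4c + d = -350
  216a + 36b + 6c + d = -1080
Solving the system yields a = -4, b = -6, c = -1, d = 6.
So h(n) = -4n^3 - 6n^2 - n + 6.
Check: h(6) = -1080. ✓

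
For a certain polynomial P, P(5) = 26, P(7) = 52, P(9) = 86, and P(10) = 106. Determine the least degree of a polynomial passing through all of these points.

Divided differences on the nodes 5, 7, 9, 10:
  order 0: 26  52  86  106
  order 1: 13  17  20
  order 2: 1  1
  order 3: 0
The order-2 divided differences are all 1 (nonzero) and every higher order vanishes, so the data lies on a polynomial of degree exactly 2.

2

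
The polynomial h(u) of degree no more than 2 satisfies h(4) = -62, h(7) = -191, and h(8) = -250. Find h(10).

-392

Write h(u) = au^2 + bu + c. Substituting each data point gives a linear system:
  16a + 4b + c = -62
  49a + 7b + c = -191
  64a + 8b + c = -250
Solving the system yields a = -4, b = 1, c = -2.
So h(u) = -4u² + u - 2.
Then h(10) = -392.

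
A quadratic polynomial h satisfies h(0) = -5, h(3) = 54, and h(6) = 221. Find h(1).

Forward differences of the values at s = 0, 3, 6:
  h  : -5  54  221
  Δ  : 59  167
  Δ^2: 108
The second differences are constant, confirming degree 2.
Interpolating (Newton forward form) and evaluating at s = 1 gives h(1) = 8/3.

8/3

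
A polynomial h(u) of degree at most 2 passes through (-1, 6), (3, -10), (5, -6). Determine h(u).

Using the Lagrange interpolation formula with nodes -1, 3, 5:
  L_0(u) = (u - 3)(u - 5) / 24
  L_1(u) = (u + 1)(u - 5) / -8
  L_2(u) = (u + 1)(u - 3) / 12
Then h(u) = 6·L_0(u) - 10·L_1(u) - 6·L_2(u).
Expanding and collecting terms gives h(u) = u² - 6u - 1.
Check: h(3) = -10. ✓

h(u) = u^2 - 6u - 1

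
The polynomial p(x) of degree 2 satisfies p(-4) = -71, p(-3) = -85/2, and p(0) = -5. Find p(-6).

-152

Using the Lagrange interpolation formula with nodes -4, -3, 0:
  L_0(x) = (x + 3)x / 4
  L_1(x) = (x + 4)x / -3
  L_2(x) = (x + 4)(x + 3) / 12
Then p(x) = -71·L_0(x) - 85/2·L_1(x) - 5·L_2(x).
Expanding and collecting terms gives p(x) = -4x^2 + (1/2)x - 5.
Evaluating at x = -6: p(-6) = -152.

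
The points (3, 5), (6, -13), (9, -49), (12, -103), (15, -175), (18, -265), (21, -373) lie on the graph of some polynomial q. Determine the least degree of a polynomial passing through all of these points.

2

Forward differences of the values at u = 3, 6, 9, 12, 15, 18, 21:
  q  : 5  -13  -49  -103  -175  -265  -373
  Δ  : -18  -36  -54  -72  -90  -108
  Δ^2: -18  -18  -18  -18  -18
  Δ^3: 0  0  0  0
  Δ^4: 0  0  0
  Δ^5: 0  0
  Δ^6: 0
The second differences are constant (-18) and nonzero, while all higher differences vanish, so the minimal degree is 2.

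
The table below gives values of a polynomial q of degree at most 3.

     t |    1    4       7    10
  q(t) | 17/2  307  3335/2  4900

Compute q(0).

Write q(t) = at^3 + bt^2 + ct + d. Substituting each data point gives a linear system:
  a + b + c + d = 17/2
  64a + 16b + 4c + d = 307
  343a + 49b + 7c + d = 3335/2
  1000a + 100b + 10c + d = 4900
Solving the system yields a = 5, b = -1, c = -1/2, d = 5.
So q(t) = 5t^3 - t^2 - (1/2)t + 5.
Then q(0) = 5.

5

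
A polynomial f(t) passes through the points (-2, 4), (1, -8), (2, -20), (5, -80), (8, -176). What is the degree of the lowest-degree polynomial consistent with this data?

Divided differences on the nodes -2, 1, 2, 5, 8:
  order 0: 4  -8  -20  -80  -176
  order 1: -4  -12  -20  -32
  order 2: -2  -2  -2
  order 3: 0  0
  order 4: 0
The order-2 divided differences are all -2 (nonzero) and every higher order vanishes, so the data lies on a polynomial of degree exactly 2.

2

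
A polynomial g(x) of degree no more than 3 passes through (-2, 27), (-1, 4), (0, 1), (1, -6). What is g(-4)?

229

Using the Lagrange interpolation formula with nodes -2, -1, 0, 1:
  L_0(x) = (x + 1)x(x - 1) / -6
  L_1(x) = (x + 2)x(x - 1) / 2
  L_2(x) = (x + 2)(x + 1)(x - 1) / -2
  L_3(x) = (x + 2)(x + 1)x / 6
Then g(x) = 27·L_0(x) + 4·L_1(x) + 1·L_2(x) - 6·L_3(x).
Expanding and collecting terms gives g(x) = -4x^3 - 2x^2 - x + 1.
Evaluating at x = -4: g(-4) = 229.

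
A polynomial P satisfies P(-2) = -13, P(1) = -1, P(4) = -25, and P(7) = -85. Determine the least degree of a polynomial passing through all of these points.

Forward differences of the values at x = -2, 1, 4, 7:
  P  : -13  -1  -25  -85
  Δ  : 12  -24  -60
  Δ^2: -36  -36
  Δ^3: 0
The second differences are constant (-36) and nonzero, while all higher differences vanish, so the minimal degree is 2.

2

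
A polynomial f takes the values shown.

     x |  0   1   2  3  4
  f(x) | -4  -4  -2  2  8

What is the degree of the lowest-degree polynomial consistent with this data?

Forward differences of the values at x = 0, 1, 2, 3, 4:
  f  : -4  -4  -2  2  8
  Δ  : 0  2  4  6
  Δ^2: 2  2  2
  Δ^3: 0  0
  Δ^4: 0
The second differences are constant (2) and nonzero, while all higher differences vanish, so the minimal degree is 2.

2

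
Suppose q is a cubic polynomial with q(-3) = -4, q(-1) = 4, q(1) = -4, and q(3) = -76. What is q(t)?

Using the Lagrange interpolation formula with nodes -3, -1, 1, 3:
  L_0(t) = (t + 1)(t - 1)(t - 3) / -48
  L_1(t) = (t + 3)(t - 1)(t - 3) / 16
  L_2(t) = (t + 3)(t + 1)(t - 3) / -16
  L_3(t) = (t + 3)(t + 1)(t - 1) / 48
Then q(t) = -4·L_0(t) + 4·L_1(t) - 4·L_2(t) - 76·L_3(t).
Expanding and collecting terms gives q(t) = -t^3 - 5t^2 - 3t + 5.
Check: q(-1) = 4. ✓

q(t) = -t^3 - 5t^2 - 3t + 5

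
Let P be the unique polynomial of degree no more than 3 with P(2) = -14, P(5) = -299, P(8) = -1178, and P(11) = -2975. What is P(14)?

-6014

Forward differences of the values at u = 2, 5, 8, 11:
  P  : -14  -299  -1178  -2975
  Δ  : -285  -879  -1797
  Δ^2: -594  -918
  Δ^3: -324
The third differences are constant, confirming degree 3.
Interpolating (Newton forward form) and evaluating at u = 14 gives P(14) = -6014.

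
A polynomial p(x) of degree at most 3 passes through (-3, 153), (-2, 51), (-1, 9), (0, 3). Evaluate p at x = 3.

-39

Write p(x) = ax^3 + bx^2 + cx + d. Substituting each data point gives a linear system:
  -27a + 9b - 3c + d = 153
  -8a + 4b - 2c + d = 51
  -a + b - c + d = 9
  d = 3
Solving the system yields a = -4, b = 6, c = 4, d = 3.
So p(x) = -4x^3 + 6x^2 + 4x + 3.
Then p(3) = -39.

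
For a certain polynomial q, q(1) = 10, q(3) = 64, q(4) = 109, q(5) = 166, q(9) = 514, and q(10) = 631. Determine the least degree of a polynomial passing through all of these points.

2

Divided differences on the nodes 1, 3, 4, 5, 9, 10:
  order 0: 10  64  109  166  514  631
  order 1: 27  45  57  87  117
  order 2: 6  6  6  6
  order 3: 0  0  0
  order 4: 0  0
  order 5: 0
The order-2 divided differences are all 6 (nonzero) and every higher order vanishes, so the data lies on a polynomial of degree exactly 2.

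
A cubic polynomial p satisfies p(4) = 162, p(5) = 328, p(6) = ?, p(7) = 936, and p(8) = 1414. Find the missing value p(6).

The 4 known points determine the degree-3 polynomial uniquely.
Write p(n) = an^3 + bn^2 + cn + d. Substituting each data point gives a linear system:
  64a + 16b + 4c + d = 162
  125a + 25b + 5c + d = 328
  343a + 49b + 7c + d = 936
  512a + 64b + 8c + d = 1414
Solving the system yields a = 3, b = -2, c = 1, d = -2.
So p(n) = 3n^3 - 2n^2 + n - 2.
Then p(6) = 580.

580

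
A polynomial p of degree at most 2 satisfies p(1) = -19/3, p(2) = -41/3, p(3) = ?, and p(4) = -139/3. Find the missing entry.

-27

On equispaced nodes a degree-2 polynomial has vanishing third forward difference, so
  - p(1) + 3·p(2) - 3·p(3) + p(4) = 0.
Substituting the known values and solving for p(3):
  -3·p(3) = 81
  p(3) = -27.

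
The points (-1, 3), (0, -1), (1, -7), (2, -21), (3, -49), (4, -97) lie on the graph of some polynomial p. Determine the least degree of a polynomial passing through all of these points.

Forward differences of the values at x = -1, 0, 1, 2, 3, 4:
  p  : 3  -1  -7  -21  -49  -97
  Δ  : -4  -6  -14  -28  -48
  Δ^2: -2  -8  -14  -20
  Δ^3: -6  -6  -6
  Δ^4: 0  0
  Δ^5: 0
The third differences are constant (-6) and nonzero, while all higher differences vanish, so the minimal degree is 3.

3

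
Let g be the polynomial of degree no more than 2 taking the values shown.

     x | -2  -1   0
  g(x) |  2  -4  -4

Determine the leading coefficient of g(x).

Write g(x) = ax^2 + bx + c. Substituting each data point gives a linear system:
  4a - 2b + c = 2
  a - b + c = -4
  c = -4
Solving the system yields a = 3, b = 3, c = -4.
So g(x) = 3x² + 3x - 4.
The leading coefficient is 3.

3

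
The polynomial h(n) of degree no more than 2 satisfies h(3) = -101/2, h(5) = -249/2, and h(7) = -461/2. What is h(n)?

Using the Lagrange interpolation formula with nodes 3, 5, 7:
  L_0(n) = (n - 5)(n - 7) / 8
  L_1(n) = (n - 3)(n - 7) / -4
  L_2(n) = (n - 3)(n - 5) / 8
Then h(n) = -101/2·L_0(n) - 249/2·L_1(n) - 461/2·L_2(n).
Expanding and collecting terms gives h(n) = -4n² - 5n + 1/2.
Check: h(3) = -101/2. ✓

h(n) = -4n^2 - 5n + 1/2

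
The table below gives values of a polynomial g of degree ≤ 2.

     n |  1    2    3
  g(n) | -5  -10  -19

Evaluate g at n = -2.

Write g(n) = an^2 + bn + c. Substituting each data point gives a linear system:
  a + b + c = -5
  4a + 2b + c = -10
  9a + 3b + c = -19
Solving the system yields a = -2, b = 1, c = -4.
So g(n) = -2n^2 + n - 4.
Then g(-2) = -14.

-14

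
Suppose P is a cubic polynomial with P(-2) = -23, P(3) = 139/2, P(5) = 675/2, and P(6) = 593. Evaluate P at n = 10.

2845

Write P(n) = an^3 + bn^2 + cn + d. Substituting each data point gives a linear system:
  -8a + 4b - 2c + d = -23
  27a + 9b + 3c + d = 139/2
  125a + 25b + 5c + d = 675/2
  216a + 36b + 6c + d = 593
Solving the system yields a = 3, b = -3/2, c = -1, d = 5.
So P(n) = 3n³ - (3/2)n² - n + 5.
Then P(10) = 2845.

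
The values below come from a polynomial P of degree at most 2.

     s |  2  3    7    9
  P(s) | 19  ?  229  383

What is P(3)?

41

The 3 known points determine the degree-2 polynomial uniquely.
Write P(s) = as^2 + bs + c. Substituting each data point gives a linear system:
  4a + 2b + c = 19
  49a + 7b + c = 229
  81a + 9b + c = 383
Solving the system yields a = 5, b = -3, c = 5.
So P(s) = 5s² - 3s + 5.
Then P(3) = 41.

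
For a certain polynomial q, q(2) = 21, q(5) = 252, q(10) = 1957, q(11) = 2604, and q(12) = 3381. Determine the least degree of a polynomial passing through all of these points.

Divided differences on the nodes 2, 5, 10, 11, 12:
  order 0: 21  252  1957  2604  3381
  order 1: 77  341  647  777
  order 2: 33  51  65
  order 3: 2  2
  order 4: 0
The order-3 divided differences are all 2 (nonzero) and every higher order vanishes, so the data lies on a polynomial of degree exactly 3.

3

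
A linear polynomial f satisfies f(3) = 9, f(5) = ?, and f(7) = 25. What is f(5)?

17

The 2 known points determine the degree-1 polynomial uniquely.
Write f(n) = an + b. Substituting each data point gives a linear system:
  3a + b = 9
  7a + b = 25
Solving the system yields a = 4, b = -3.
So f(n) = 4n - 3.
Then f(5) = 17.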